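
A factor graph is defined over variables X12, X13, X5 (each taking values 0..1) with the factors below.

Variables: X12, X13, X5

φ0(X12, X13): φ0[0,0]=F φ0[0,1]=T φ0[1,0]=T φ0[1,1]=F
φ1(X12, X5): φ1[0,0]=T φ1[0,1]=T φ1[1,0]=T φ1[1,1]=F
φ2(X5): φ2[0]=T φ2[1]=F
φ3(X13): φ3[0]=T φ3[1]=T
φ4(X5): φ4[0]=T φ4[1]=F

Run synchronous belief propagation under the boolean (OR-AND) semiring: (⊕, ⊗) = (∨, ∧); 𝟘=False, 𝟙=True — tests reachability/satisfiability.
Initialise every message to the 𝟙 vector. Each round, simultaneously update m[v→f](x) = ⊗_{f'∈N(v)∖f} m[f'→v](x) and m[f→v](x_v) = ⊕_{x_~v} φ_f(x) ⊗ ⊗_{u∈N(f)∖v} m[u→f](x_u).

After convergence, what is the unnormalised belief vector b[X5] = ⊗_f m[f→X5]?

init: all messages = 𝟙 over 2 values
r1 m[φ0→X12] = [T, T]
r1 m[φ0→X13] = [T, T]
r1 m[φ1→X12] = [T, T]
r1 m[φ1→X5] = [T, T]
r1 m[φ2→X5] = [T, F]
r1 m[φ3→X13] = [T, T]
r1 m[φ4→X5] = [T, F]
r1 m[X12→φ0] = [T, T]
r1 m[X12→φ1] = [T, T]
r1 m[X13→φ0] = [T, T]
r1 m[X13→φ3] = [T, T]
r1 m[X5→φ1] = [T, T]
r1 m[X5→φ2] = [T, T]
r1 m[X5→φ4] = [T, T]
r2 m[φ0→X12] = [T, T]
r2 m[φ0→X13] = [T, T]
r2 m[φ1→X12] = [T, T]
r2 m[φ1→X5] = [T, T]
r2 m[φ2→X5] = [T, F]
r2 m[φ3→X13] = [T, T]
r2 m[φ4→X5] = [T, F]
r2 m[X12→φ0] = [T, T]
r2 m[X12→φ1] = [T, T]
r2 m[X13→φ0] = [T, T]
r2 m[X13→φ3] = [T, T]
r2 m[X5→φ1] = [T, F]
r2 m[X5→φ2] = [T, F]
r2 m[X5→φ4] = [T, F]
r3 m[φ0→X12] = [T, T]
r3 m[φ0→X13] = [T, T]
r3 m[φ1→X12] = [T, T]
r3 m[φ1→X5] = [T, T]
r3 m[φ2→X5] = [T, F]
r3 m[φ3→X13] = [T, T]
r3 m[φ4→X5] = [T, F]
r3 m[X12→φ0] = [T, T]
r3 m[X12→φ1] = [T, T]
r3 m[X13→φ0] = [T, T]
r3 m[X13→φ3] = [T, T]
r3 m[X5→φ1] = [T, F]
r3 m[X5→φ2] = [T, F]
r3 m[X5→φ4] = [T, F]
fixed point reached at round 3
b[X5] = ⊗ incoming = [T, F]

b[X5] = [T, F]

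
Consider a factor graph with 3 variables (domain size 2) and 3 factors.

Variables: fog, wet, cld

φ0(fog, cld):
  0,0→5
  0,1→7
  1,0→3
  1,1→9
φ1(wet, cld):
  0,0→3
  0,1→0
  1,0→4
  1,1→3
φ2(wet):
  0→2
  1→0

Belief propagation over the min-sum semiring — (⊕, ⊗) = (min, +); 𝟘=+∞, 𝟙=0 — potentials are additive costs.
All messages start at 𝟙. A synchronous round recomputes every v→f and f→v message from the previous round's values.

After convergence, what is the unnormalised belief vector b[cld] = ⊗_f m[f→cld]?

init: all messages = 𝟙 over 2 values
r1 m[φ0→fog] = [5, 3]
r1 m[φ0→cld] = [3, 7]
r1 m[φ1→wet] = [0, 3]
r1 m[φ1→cld] = [3, 0]
r1 m[φ2→wet] = [2, 0]
r1 m[fog→φ0] = [0, 0]
r1 m[wet→φ1] = [0, 0]
r1 m[wet→φ2] = [0, 0]
r1 m[cld→φ0] = [0, 0]
r1 m[cld→φ1] = [0, 0]
r2 m[φ0→fog] = [5, 3]
r2 m[φ0→cld] = [3, 7]
r2 m[φ1→wet] = [0, 3]
r2 m[φ1→cld] = [3, 0]
r2 m[φ2→wet] = [2, 0]
r2 m[fog→φ0] = [0, 0]
r2 m[wet→φ1] = [2, 0]
r2 m[wet→φ2] = [0, 3]
r2 m[cld→φ0] = [3, 0]
r2 m[cld→φ1] = [3, 7]
r3 m[φ0→fog] = [7, 6]
r3 m[φ0→cld] = [3, 7]
r3 m[φ1→wet] = [6, 7]
r3 m[φ1→cld] = [4, 2]
r3 m[φ2→wet] = [2, 0]
r3 m[fog→φ0] = [0, 0]
r3 m[wet→φ1] = [2, 0]
r3 m[wet→φ2] = [0, 3]
r3 m[cld→φ0] = [3, 0]
r3 m[cld→φ1] = [3, 7]
r4 m[φ0→fog] = [7, 6]
r4 m[φ0→cld] = [3, 7]
r4 m[φ1→wet] = [6, 7]
r4 m[φ1→cld] = [4, 2]
r4 m[φ2→wet] = [2, 0]
r4 m[fog→φ0] = [0, 0]
r4 m[wet→φ1] = [2, 0]
r4 m[wet→φ2] = [6, 7]
r4 m[cld→φ0] = [4, 2]
r4 m[cld→φ1] = [3, 7]
r5 m[φ0→fog] = [9, 7]
r5 m[φ0→cld] = [3, 7]
r5 m[φ1→wet] = [6, 7]
r5 m[φ1→cld] = [4, 2]
r5 m[φ2→wet] = [2, 0]
r5 m[fog→φ0] = [0, 0]
r5 m[wet→φ1] = [2, 0]
r5 m[wet→φ2] = [6, 7]
r5 m[cld→φ0] = [4, 2]
r5 m[cld→φ1] = [3, 7]
r6 m[φ0→fog] = [9, 7]
r6 m[φ0→cld] = [3, 7]
r6 m[φ1→wet] = [6, 7]
r6 m[φ1→cld] = [4, 2]
r6 m[φ2→wet] = [2, 0]
r6 m[fog→φ0] = [0, 0]
r6 m[wet→φ1] = [2, 0]
r6 m[wet→φ2] = [6, 7]
r6 m[cld→φ0] = [4, 2]
r6 m[cld→φ1] = [3, 7]
fixed point reached at round 6
b[cld] = ⊗ incoming = [7, 9]

b[cld] = [7, 9]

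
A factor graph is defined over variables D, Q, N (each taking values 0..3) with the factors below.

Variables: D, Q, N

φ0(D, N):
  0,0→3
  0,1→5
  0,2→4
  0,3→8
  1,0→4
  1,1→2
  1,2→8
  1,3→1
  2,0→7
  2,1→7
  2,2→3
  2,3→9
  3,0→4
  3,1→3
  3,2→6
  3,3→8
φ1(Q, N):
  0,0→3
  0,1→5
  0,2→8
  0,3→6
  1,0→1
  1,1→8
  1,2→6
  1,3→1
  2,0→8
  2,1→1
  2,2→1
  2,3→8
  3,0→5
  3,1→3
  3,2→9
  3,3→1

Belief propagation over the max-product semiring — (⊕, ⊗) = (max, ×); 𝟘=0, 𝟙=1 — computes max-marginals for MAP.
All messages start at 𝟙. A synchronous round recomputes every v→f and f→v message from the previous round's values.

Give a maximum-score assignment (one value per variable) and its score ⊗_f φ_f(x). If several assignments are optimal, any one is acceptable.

init: all messages = 𝟙 over 4 values
r1 m[φ0→D] = [8, 8, 9, 8]
r1 m[φ0→N] = [7, 7, 8, 9]
r1 m[φ1→Q] = [8, 8, 8, 9]
r1 m[φ1→N] = [8, 8, 9, 8]
r1 m[D→φ0] = [1, 1, 1, 1]
r1 m[Q→φ1] = [1, 1, 1, 1]
r1 m[N→φ0] = [1, 1, 1, 1]
r1 m[N→φ1] = [1, 1, 1, 1]
r2 m[φ0→D] = [8, 8, 9, 8]
r2 m[φ0→N] = [7, 7, 8, 9]
r2 m[φ1→Q] = [8, 8, 8, 9]
r2 m[φ1→N] = [8, 8, 9, 8]
r2 m[D→φ0] = [1, 1, 1, 1]
r2 m[Q→φ1] = [1, 1, 1, 1]
r2 m[N→φ0] = [8, 8, 9, 8]
r2 m[N→φ1] = [7, 7, 8, 9]
r3 m[φ0→D] = [64, 72, 72, 64]
r3 m[φ0→N] = [7, 7, 8, 9]
r3 m[φ1→Q] = [64, 56, 72, 72]
r3 m[φ1→N] = [8, 8, 9, 8]
r3 m[D→φ0] = [1, 1, 1, 1]
r3 m[Q→φ1] = [1, 1, 1, 1]
r3 m[N→φ0] = [8, 8, 9, 8]
r3 m[N→φ1] = [7, 7, 8, 9]
r4 m[φ0→D] = [64, 72, 72, 64]
r4 m[φ0→N] = [7, 7, 8, 9]
r4 m[φ1→Q] = [64, 56, 72, 72]
r4 m[φ1→N] = [8, 8, 9, 8]
r4 m[D→φ0] = [1, 1, 1, 1]
r4 m[Q→φ1] = [1, 1, 1, 1]
r4 m[N→φ0] = [8, 8, 9, 8]
r4 m[N→φ1] = [7, 7, 8, 9]
fixed point reached at round 4
traceback from D: (D=1, Q=3, N=2), score=72

assignment: (D=1, Q=3, N=2); score = 72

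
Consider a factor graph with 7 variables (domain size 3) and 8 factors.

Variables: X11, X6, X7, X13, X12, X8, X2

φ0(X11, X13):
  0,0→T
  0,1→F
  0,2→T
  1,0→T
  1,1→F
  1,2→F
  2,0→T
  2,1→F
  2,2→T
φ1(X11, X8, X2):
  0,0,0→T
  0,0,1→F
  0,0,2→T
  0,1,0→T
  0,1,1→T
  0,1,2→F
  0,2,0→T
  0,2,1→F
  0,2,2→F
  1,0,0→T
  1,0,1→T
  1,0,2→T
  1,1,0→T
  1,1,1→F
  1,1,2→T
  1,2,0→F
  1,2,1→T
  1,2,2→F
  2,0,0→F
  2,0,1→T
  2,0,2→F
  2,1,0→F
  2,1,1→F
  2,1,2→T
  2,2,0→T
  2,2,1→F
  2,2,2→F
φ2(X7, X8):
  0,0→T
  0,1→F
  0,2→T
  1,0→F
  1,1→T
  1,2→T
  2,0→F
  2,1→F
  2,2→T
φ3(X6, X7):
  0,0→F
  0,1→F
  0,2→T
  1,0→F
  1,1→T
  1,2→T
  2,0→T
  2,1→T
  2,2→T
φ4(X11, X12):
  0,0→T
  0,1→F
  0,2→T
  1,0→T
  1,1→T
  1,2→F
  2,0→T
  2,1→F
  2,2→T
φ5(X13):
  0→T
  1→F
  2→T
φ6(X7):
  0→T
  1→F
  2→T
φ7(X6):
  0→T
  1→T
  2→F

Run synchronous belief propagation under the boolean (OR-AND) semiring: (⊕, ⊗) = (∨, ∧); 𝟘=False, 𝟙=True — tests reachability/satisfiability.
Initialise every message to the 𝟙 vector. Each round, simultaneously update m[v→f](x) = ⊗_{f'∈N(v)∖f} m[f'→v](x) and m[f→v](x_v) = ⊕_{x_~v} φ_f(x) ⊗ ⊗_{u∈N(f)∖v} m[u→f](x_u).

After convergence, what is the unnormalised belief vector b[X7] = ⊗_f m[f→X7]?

b[X7] = [F, F, T]

init: all messages = 𝟙 over 3 values
r1 m[φ0→X11] = [T, T, T]
r1 m[φ0→X13] = [T, F, T]
r1 m[φ1→X11] = [T, T, T]
r1 m[φ1→X8] = [T, T, T]
r1 m[φ1→X2] = [T, T, T]
r1 m[φ2→X7] = [T, T, T]
r1 m[φ2→X8] = [T, T, T]
r1 m[φ3→X6] = [T, T, T]
r1 m[φ3→X7] = [T, T, T]
r1 m[φ4→X11] = [T, T, T]
r1 m[φ4→X12] = [T, T, T]
r1 m[φ5→X13] = [T, F, T]
r1 m[φ6→X7] = [T, F, T]
r1 m[φ7→X6] = [T, T, F]
r1 m[X11→φ0] = [T, T, T]
r1 m[X11→φ1] = [T, T, T]
r1 m[X11→φ4] = [T, T, T]
r1 m[X6→φ3] = [T, T, T]
r1 m[X6→φ7] = [T, T, T]
r1 m[X7→φ2] = [T, T, T]
r1 m[X7→φ3] = [T, T, T]
r1 m[X7→φ6] = [T, T, T]
r1 m[X13→φ0] = [T, T, T]
r1 m[X13→φ5] = [T, T, T]
r1 m[X12→φ4] = [T, T, T]
r1 m[X8→φ1] = [T, T, T]
r1 m[X8→φ2] = [T, T, T]
r1 m[X2→φ1] = [T, T, T]
r2 m[φ0→X11] = [T, T, T]
r2 m[φ0→X13] = [T, F, T]
r2 m[φ1→X11] = [T, T, T]
r2 m[φ1→X8] = [T, T, T]
r2 m[φ1→X2] = [T, T, T]
r2 m[φ2→X7] = [T, T, T]
r2 m[φ2→X8] = [T, T, T]
r2 m[φ3→X6] = [T, T, T]
r2 m[φ3→X7] = [T, T, T]
r2 m[φ4→X11] = [T, T, T]
r2 m[φ4→X12] = [T, T, T]
r2 m[φ5→X13] = [T, F, T]
r2 m[φ6→X7] = [T, F, T]
r2 m[φ7→X6] = [T, T, F]
r2 m[X11→φ0] = [T, T, T]
r2 m[X11→φ1] = [T, T, T]
r2 m[X11→φ4] = [T, T, T]
r2 m[X6→φ3] = [T, T, F]
r2 m[X6→φ7] = [T, T, T]
r2 m[X7→φ2] = [T, F, T]
r2 m[X7→φ3] = [T, F, T]
r2 m[X7→φ6] = [T, T, T]
r2 m[X13→φ0] = [T, F, T]
r2 m[X13→φ5] = [T, F, T]
r2 m[X12→φ4] = [T, T, T]
r2 m[X8→φ1] = [T, T, T]
r2 m[X8→φ2] = [T, T, T]
r2 m[X2→φ1] = [T, T, T]
r3 m[φ0→X11] = [T, T, T]
r3 m[φ0→X13] = [T, F, T]
r3 m[φ1→X11] = [T, T, T]
r3 m[φ1→X8] = [T, T, T]
r3 m[φ1→X2] = [T, T, T]
r3 m[φ2→X7] = [T, T, T]
r3 m[φ2→X8] = [T, F, T]
r3 m[φ3→X6] = [T, T, T]
r3 m[φ3→X7] = [F, T, T]
r3 m[φ4→X11] = [T, T, T]
r3 m[φ4→X12] = [T, T, T]
r3 m[φ5→X13] = [T, F, T]
r3 m[φ6→X7] = [T, F, T]
r3 m[φ7→X6] = [T, T, F]
r3 m[X11→φ0] = [T, T, T]
r3 m[X11→φ1] = [T, T, T]
r3 m[X11→φ4] = [T, T, T]
r3 m[X6→φ3] = [T, T, F]
r3 m[X6→φ7] = [T, T, T]
r3 m[X7→φ2] = [T, F, T]
r3 m[X7→φ3] = [T, F, T]
r3 m[X7→φ6] = [T, T, T]
r3 m[X13→φ0] = [T, F, T]
r3 m[X13→φ5] = [T, F, T]
r3 m[X12→φ4] = [T, T, T]
r3 m[X8→φ1] = [T, T, T]
r3 m[X8→φ2] = [T, T, T]
r3 m[X2→φ1] = [T, T, T]
r4 m[φ0→X11] = [T, T, T]
r4 m[φ0→X13] = [T, F, T]
r4 m[φ1→X11] = [T, T, T]
r4 m[φ1→X8] = [T, T, T]
r4 m[φ1→X2] = [T, T, T]
r4 m[φ2→X7] = [T, T, T]
r4 m[φ2→X8] = [T, F, T]
r4 m[φ3→X6] = [T, T, T]
r4 m[φ3→X7] = [F, T, T]
r4 m[φ4→X11] = [T, T, T]
r4 m[φ4→X12] = [T, T, T]
r4 m[φ5→X13] = [T, F, T]
r4 m[φ6→X7] = [T, F, T]
r4 m[φ7→X6] = [T, T, F]
r4 m[X11→φ0] = [T, T, T]
r4 m[X11→φ1] = [T, T, T]
r4 m[X11→φ4] = [T, T, T]
r4 m[X6→φ3] = [T, T, F]
r4 m[X6→φ7] = [T, T, T]
r4 m[X7→φ2] = [F, F, T]
r4 m[X7→φ3] = [T, F, T]
r4 m[X7→φ6] = [F, T, T]
r4 m[X13→φ0] = [T, F, T]
r4 m[X13→φ5] = [T, F, T]
r4 m[X12→φ4] = [T, T, T]
r4 m[X8→φ1] = [T, F, T]
r4 m[X8→φ2] = [T, T, T]
r4 m[X2→φ1] = [T, T, T]
r5 m[φ0→X11] = [T, T, T]
r5 m[φ0→X13] = [T, F, T]
r5 m[φ1→X11] = [T, T, T]
r5 m[φ1→X8] = [T, T, T]
r5 m[φ1→X2] = [T, T, T]
r5 m[φ2→X7] = [T, T, T]
r5 m[φ2→X8] = [F, F, T]
r5 m[φ3→X6] = [T, T, T]
r5 m[φ3→X7] = [F, T, T]
r5 m[φ4→X11] = [T, T, T]
r5 m[φ4→X12] = [T, T, T]
r5 m[φ5→X13] = [T, F, T]
r5 m[φ6→X7] = [T, F, T]
r5 m[φ7→X6] = [T, T, F]
r5 m[X11→φ0] = [T, T, T]
r5 m[X11→φ1] = [T, T, T]
r5 m[X11→φ4] = [T, T, T]
r5 m[X6→φ3] = [T, T, F]
r5 m[X6→φ7] = [T, T, T]
r5 m[X7→φ2] = [F, F, T]
r5 m[X7→φ3] = [T, F, T]
r5 m[X7→φ6] = [F, T, T]
r5 m[X13→φ0] = [T, F, T]
r5 m[X13→φ5] = [T, F, T]
r5 m[X12→φ4] = [T, T, T]
r5 m[X8→φ1] = [T, F, T]
r5 m[X8→φ2] = [T, T, T]
r5 m[X2→φ1] = [T, T, T]
r6 m[φ0→X11] = [T, T, T]
r6 m[φ0→X13] = [T, F, T]
r6 m[φ1→X11] = [T, T, T]
r6 m[φ1→X8] = [T, T, T]
r6 m[φ1→X2] = [T, T, T]
r6 m[φ2→X7] = [T, T, T]
r6 m[φ2→X8] = [F, F, T]
r6 m[φ3→X6] = [T, T, T]
r6 m[φ3→X7] = [F, T, T]
r6 m[φ4→X11] = [T, T, T]
r6 m[φ4→X12] = [T, T, T]
r6 m[φ5→X13] = [T, F, T]
r6 m[φ6→X7] = [T, F, T]
r6 m[φ7→X6] = [T, T, F]
r6 m[X11→φ0] = [T, T, T]
r6 m[X11→φ1] = [T, T, T]
r6 m[X11→φ4] = [T, T, T]
r6 m[X6→φ3] = [T, T, F]
r6 m[X6→φ7] = [T, T, T]
r6 m[X7→φ2] = [F, F, T]
r6 m[X7→φ3] = [T, F, T]
r6 m[X7→φ6] = [F, T, T]
r6 m[X13→φ0] = [T, F, T]
r6 m[X13→φ5] = [T, F, T]
r6 m[X12→φ4] = [T, T, T]
r6 m[X8→φ1] = [F, F, T]
r6 m[X8→φ2] = [T, T, T]
r6 m[X2→φ1] = [T, T, T]
r7 m[φ0→X11] = [T, T, T]
r7 m[φ0→X13] = [T, F, T]
r7 m[φ1→X11] = [T, T, T]
r7 m[φ1→X8] = [T, T, T]
r7 m[φ1→X2] = [T, T, F]
r7 m[φ2→X7] = [T, T, T]
r7 m[φ2→X8] = [F, F, T]
r7 m[φ3→X6] = [T, T, T]
r7 m[φ3→X7] = [F, T, T]
r7 m[φ4→X11] = [T, T, T]
r7 m[φ4→X12] = [T, T, T]
r7 m[φ5→X13] = [T, F, T]
r7 m[φ6→X7] = [T, F, T]
r7 m[φ7→X6] = [T, T, F]
r7 m[X11→φ0] = [T, T, T]
r7 m[X11→φ1] = [T, T, T]
r7 m[X11→φ4] = [T, T, T]
r7 m[X6→φ3] = [T, T, F]
r7 m[X6→φ7] = [T, T, T]
r7 m[X7→φ2] = [F, F, T]
r7 m[X7→φ3] = [T, F, T]
r7 m[X7→φ6] = [F, T, T]
r7 m[X13→φ0] = [T, F, T]
r7 m[X13→φ5] = [T, F, T]
r7 m[X12→φ4] = [T, T, T]
r7 m[X8→φ1] = [F, F, T]
r7 m[X8→φ2] = [T, T, T]
r7 m[X2→φ1] = [T, T, T]
r8 m[φ0→X11] = [T, T, T]
r8 m[φ0→X13] = [T, F, T]
r8 m[φ1→X11] = [T, T, T]
r8 m[φ1→X8] = [T, T, T]
r8 m[φ1→X2] = [T, T, F]
r8 m[φ2→X7] = [T, T, T]
r8 m[φ2→X8] = [F, F, T]
r8 m[φ3→X6] = [T, T, T]
r8 m[φ3→X7] = [F, T, T]
r8 m[φ4→X11] = [T, T, T]
r8 m[φ4→X12] = [T, T, T]
r8 m[φ5→X13] = [T, F, T]
r8 m[φ6→X7] = [T, F, T]
r8 m[φ7→X6] = [T, T, F]
r8 m[X11→φ0] = [T, T, T]
r8 m[X11→φ1] = [T, T, T]
r8 m[X11→φ4] = [T, T, T]
r8 m[X6→φ3] = [T, T, F]
r8 m[X6→φ7] = [T, T, T]
r8 m[X7→φ2] = [F, F, T]
r8 m[X7→φ3] = [T, F, T]
r8 m[X7→φ6] = [F, T, T]
r8 m[X13→φ0] = [T, F, T]
r8 m[X13→φ5] = [T, F, T]
r8 m[X12→φ4] = [T, T, T]
r8 m[X8→φ1] = [F, F, T]
r8 m[X8→φ2] = [T, T, T]
r8 m[X2→φ1] = [T, T, T]
fixed point reached at round 8
b[X7] = ⊗ incoming = [F, F, T]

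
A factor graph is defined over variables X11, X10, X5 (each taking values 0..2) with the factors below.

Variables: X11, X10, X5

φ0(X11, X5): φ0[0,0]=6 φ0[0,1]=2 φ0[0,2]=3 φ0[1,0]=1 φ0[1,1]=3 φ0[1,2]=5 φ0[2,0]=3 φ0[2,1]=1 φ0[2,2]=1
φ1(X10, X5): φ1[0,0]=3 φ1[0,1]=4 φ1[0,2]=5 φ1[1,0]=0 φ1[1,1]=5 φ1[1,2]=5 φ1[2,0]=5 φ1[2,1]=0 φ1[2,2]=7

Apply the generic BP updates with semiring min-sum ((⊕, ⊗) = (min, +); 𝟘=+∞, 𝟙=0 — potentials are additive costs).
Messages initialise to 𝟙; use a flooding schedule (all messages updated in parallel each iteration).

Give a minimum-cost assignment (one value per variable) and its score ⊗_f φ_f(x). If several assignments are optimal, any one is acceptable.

init: all messages = 𝟙 over 3 values
r1 m[φ0→X11] = [2, 1, 1]
r1 m[φ0→X5] = [1, 1, 1]
r1 m[φ1→X10] = [3, 0, 0]
r1 m[φ1→X5] = [0, 0, 5]
r1 m[X11→φ0] = [0, 0, 0]
r1 m[X10→φ1] = [0, 0, 0]
r1 m[X5→φ0] = [0, 0, 0]
r1 m[X5→φ1] = [0, 0, 0]
r2 m[φ0→X11] = [2, 1, 1]
r2 m[φ0→X5] = [1, 1, 1]
r2 m[φ1→X10] = [3, 0, 0]
r2 m[φ1→X5] = [0, 0, 5]
r2 m[X11→φ0] = [0, 0, 0]
r2 m[X10→φ1] = [0, 0, 0]
r2 m[X5→φ0] = [0, 0, 5]
r2 m[X5→φ1] = [1, 1, 1]
r3 m[φ0→X11] = [2, 1, 1]
r3 m[φ0→X5] = [1, 1, 1]
r3 m[φ1→X10] = [4, 1, 1]
r3 m[φ1→X5] = [0, 0, 5]
r3 m[X11→φ0] = [0, 0, 0]
r3 m[X10→φ1] = [0, 0, 0]
r3 m[X5→φ0] = [0, 0, 5]
r3 m[X5→φ1] = [1, 1, 1]
r4 m[φ0→X11] = [2, 1, 1]
r4 m[φ0→X5] = [1, 1, 1]
r4 m[φ1→X10] = [4, 1, 1]
r4 m[φ1→X5] = [0, 0, 5]
r4 m[X11→φ0] = [0, 0, 0]
r4 m[X10→φ1] = [0, 0, 0]
r4 m[X5→φ0] = [0, 0, 5]
r4 m[X5→φ1] = [1, 1, 1]
fixed point reached at round 4
traceback from X11: (X11=1, X10=1, X5=0), score=1

assignment: (X11=1, X10=1, X5=0); score = 1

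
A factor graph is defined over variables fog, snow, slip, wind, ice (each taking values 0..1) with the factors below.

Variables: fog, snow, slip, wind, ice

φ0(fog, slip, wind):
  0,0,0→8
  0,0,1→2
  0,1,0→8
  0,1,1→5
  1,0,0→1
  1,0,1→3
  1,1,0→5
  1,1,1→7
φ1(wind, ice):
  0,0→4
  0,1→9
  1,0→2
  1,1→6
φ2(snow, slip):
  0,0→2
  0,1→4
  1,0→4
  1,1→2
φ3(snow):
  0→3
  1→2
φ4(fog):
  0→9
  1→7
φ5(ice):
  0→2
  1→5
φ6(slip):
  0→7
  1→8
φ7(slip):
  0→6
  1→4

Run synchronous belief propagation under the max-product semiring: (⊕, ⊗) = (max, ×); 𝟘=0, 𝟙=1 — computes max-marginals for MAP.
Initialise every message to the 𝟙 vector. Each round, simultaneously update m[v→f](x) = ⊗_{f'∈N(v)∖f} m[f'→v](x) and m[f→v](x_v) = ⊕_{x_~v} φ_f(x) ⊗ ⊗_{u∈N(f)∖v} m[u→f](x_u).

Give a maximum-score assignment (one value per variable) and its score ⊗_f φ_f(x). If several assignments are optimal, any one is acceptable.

init: all messages = 𝟙 over 2 values
r1 m[φ0→fog] = [8, 7]
r1 m[φ0→slip] = [8, 8]
r1 m[φ0→wind] = [8, 7]
r1 m[φ1→wind] = [9, 6]
r1 m[φ1→ice] = [4, 9]
r1 m[φ2→snow] = [4, 4]
r1 m[φ2→slip] = [4, 4]
r1 m[φ3→snow] = [3, 2]
r1 m[φ4→fog] = [9, 7]
r1 m[φ5→ice] = [2, 5]
r1 m[φ6→slip] = [7, 8]
r1 m[φ7→slip] = [6, 4]
r1 m[fog→φ0] = [1, 1]
r1 m[fog→φ4] = [1, 1]
r1 m[snow→φ2] = [1, 1]
r1 m[snow→φ3] = [1, 1]
r1 m[slip→φ0] = [1, 1]
r1 m[slip→φ2] = [1, 1]
r1 m[slip→φ6] = [1, 1]
r1 m[slip→φ7] = [1, 1]
r1 m[wind→φ0] = [1, 1]
r1 m[wind→φ1] = [1, 1]
r1 m[ice→φ1] = [1, 1]
r1 m[ice→φ5] = [1, 1]
r2 m[φ0→fog] = [8, 7]
r2 m[φ0→slip] = [8, 8]
r2 m[φ0→wind] = [8, 7]
r2 m[φ1→wind] = [9, 6]
r2 m[φ1→ice] = [4, 9]
r2 m[φ2→snow] = [4, 4]
r2 m[φ2→slip] = [4, 4]
r2 m[φ3→snow] = [3, 2]
r2 m[φ4→fog] = [9, 7]
r2 m[φ5→ice] = [2, 5]
r2 m[φ6→slip] = [7, 8]
r2 m[φ7→slip] = [6, 4]
r2 m[fog→φ0] = [9, 7]
r2 m[fog→φ4] = [8, 7]
r2 m[snow→φ2] = [3, 2]
r2 m[snow→φ3] = [4, 4]
r2 m[slip→φ0] = [168, 128]
r2 m[slip→φ2] = [336, 256]
r2 m[slip→φ6] = [192, 128]
r2 m[slip→φ7] = [224, 256]
r2 m[wind→φ0] = [9, 6]
r2 m[wind→φ1] = [8, 7]
r2 m[ice→φ1] = [2, 5]
r2 m[ice→φ5] = [4, 9]
r3 m[φ0→fog] = [12096, 5760]
r3 m[φ0→slip] = [648, 648]
r3 m[φ0→wind] = [12096, 6272]
r3 m[φ1→wind] = [45, 30]
r3 m[φ1→ice] = [32, 72]
r3 m[φ2→snow] = [1024, 1344]
r3 m[φ2→slip] = [8, 12]
r3 m[φ3→snow] = [3, 2]
r3 m[φ4→fog] = [9, 7]
r3 m[φ5→ice] = [2, 5]
r3 m[φ6→slip] = [7, 8]
r3 m[φ7→slip] = [6, 4]
r3 m[fog→φ0] = [9, 7]
r3 m[fog→φ4] = [8, 7]
r3 m[snow→φ2] = [3, 2]
r3 m[snow→φ3] = [4, 4]
r3 m[slip→φ0] = [168, 128]
r3 m[slip→φ2] = [336, 256]
r3 m[slip→φ6] = [192, 128]
r3 m[slip→φ7] = [224, 256]
r3 m[wind→φ0] = [9, 6]
r3 m[wind→φ1] = [8, 7]
r3 m[ice→φ1] = [2, 5]
r3 m[ice→φ5] = [4, 9]
r4 m[φ0→fog] = [12096, 5760]
r4 m[φ0→slip] = [648, 648]
r4 m[φ0→wind] = [12096, 6272]
r4 m[φ1→wind] = [45, 30]
r4 m[φ1→ice] = [32, 72]
r4 m[φ2→snow] = [1024, 1344]
r4 m[φ2→slip] = [8, 12]
r4 m[φ3→snow] = [3, 2]
r4 m[φ4→fog] = [9, 7]
r4 m[φ5→ice] = [2, 5]
r4 m[φ6→slip] = [7, 8]
r4 m[φ7→slip] = [6, 4]
r4 m[fog→φ0] = [9, 7]
r4 m[fog→φ4] = [12096, 5760]
r4 m[snow→φ2] = [3, 2]
r4 m[snow→φ3] = [1024, 1344]
r4 m[slip→φ0] = [336, 384]
r4 m[slip→φ2] = [27216, 20736]
r4 m[slip→φ6] = [31104, 31104]
r4 m[slip→φ7] = [36288, 62208]
r4 m[wind→φ0] = [45, 30]
r4 m[wind→φ1] = [12096, 6272]
r4 m[ice→φ1] = [2, 5]
r4 m[ice→φ5] = [32, 72]
r5 m[φ0→fog] = [138240, 86400]
r5 m[φ0→slip] = [3240, 3240]
r5 m[φ0→wind] = [27648, 18816]
r5 m[φ1→wind] = [45, 30]
r5 m[φ1→ice] = [48384, 108864]
r5 m[φ2→snow] = [82944, 108864]
r5 m[φ2→slip] = [8, 12]
r5 m[φ3→snow] = [3, 2]
r5 m[φ4→fog] = [9, 7]
r5 m[φ5→ice] = [2, 5]
r5 m[φ6→slip] = [7, 8]
r5 m[φ7→slip] = [6, 4]
r5 m[fog→φ0] = [9, 7]
r5 m[fog→φ4] = [12096, 5760]
r5 m[snow→φ2] = [3, 2]
r5 m[snow→φ3] = [1024, 1344]
r5 m[slip→φ0] = [336, 384]
r5 m[slip→φ2] = [27216, 20736]
r5 m[slip→φ6] = [31104, 31104]
r5 m[slip→φ7] = [36288, 62208]
r5 m[wind→φ0] = [45, 30]
r5 m[wind→φ1] = [12096, 6272]
r5 m[ice→φ1] = [2, 5]
r5 m[ice→φ5] = [32, 72]
r6 m[φ0→fog] = [138240, 86400]
r6 m[φ0→slip] = [3240, 3240]
r6 m[φ0→wind] = [27648, 18816]
r6 m[φ1→wind] = [45, 30]
r6 m[φ1→ice] = [48384, 108864]
r6 m[φ2→snow] = [82944, 108864]
r6 m[φ2→slip] = [8, 12]
r6 m[φ3→snow] = [3, 2]
r6 m[φ4→fog] = [9, 7]
r6 m[φ5→ice] = [2, 5]
r6 m[φ6→slip] = [7, 8]
r6 m[φ7→slip] = [6, 4]
r6 m[fog→φ0] = [9, 7]
r6 m[fog→φ4] = [138240, 86400]
r6 m[snow→φ2] = [3, 2]
r6 m[snow→φ3] = [82944, 108864]
r6 m[slip→φ0] = [336, 384]
r6 m[slip→φ2] = [136080, 103680]
r6 m[slip→φ6] = [155520, 155520]
r6 m[slip→φ7] = [181440, 311040]
r6 m[wind→φ0] = [45, 30]
r6 m[wind→φ1] = [27648, 18816]
r6 m[ice→φ1] = [2, 5]
r6 m[ice→φ5] = [48384, 108864]
r7 m[φ0→fog] = [138240, 86400]
r7 m[φ0→slip] = [3240, 3240]
r7 m[φ0→wind] = [27648, 18816]
r7 m[φ1→wind] = [45, 30]
r7 m[φ1→ice] = [110592, 248832]
r7 m[φ2→snow] = [414720, 544320]
r7 m[φ2→slip] = [8, 12]
r7 m[φ3→snow] = [3, 2]
r7 m[φ4→fog] = [9, 7]
r7 m[φ5→ice] = [2, 5]
r7 m[φ6→slip] = [7, 8]
r7 m[φ7→slip] = [6, 4]
r7 m[fog→φ0] = [9, 7]
r7 m[fog→φ4] = [138240, 86400]
r7 m[snow→φ2] = [3, 2]
r7 m[snow→φ3] = [82944, 108864]
r7 m[slip→φ0] = [336, 384]
r7 m[slip→φ2] = [136080, 103680]
r7 m[slip→φ6] = [155520, 155520]
r7 m[slip→φ7] = [181440, 311040]
r7 m[wind→φ0] = [45, 30]
r7 m[wind→φ1] = [27648, 18816]
r7 m[ice→φ1] = [2, 5]
r7 m[ice→φ5] = [48384, 108864]
r8 m[φ0→fog] = [138240, 86400]
r8 m[φ0→slip] = [3240, 3240]
r8 m[φ0→wind] = [27648, 18816]
r8 m[φ1→wind] = [45, 30]
r8 m[φ1→ice] = [110592, 248832]
r8 m[φ2→snow] = [414720, 544320]
r8 m[φ2→slip] = [8, 12]
r8 m[φ3→snow] = [3, 2]
r8 m[φ4→fog] = [9, 7]
r8 m[φ5→ice] = [2, 5]
r8 m[φ6→slip] = [7, 8]
r8 m[φ7→slip] = [6, 4]
r8 m[fog→φ0] = [9, 7]
r8 m[fog→φ4] = [138240, 86400]
r8 m[snow→φ2] = [3, 2]
r8 m[snow→φ3] = [414720, 544320]
r8 m[slip→φ0] = [336, 384]
r8 m[slip→φ2] = [136080, 103680]
r8 m[slip→φ6] = [155520, 155520]
r8 m[slip→φ7] = [181440, 311040]
r8 m[wind→φ0] = [45, 30]
r8 m[wind→φ1] = [27648, 18816]
r8 m[ice→φ1] = [2, 5]
r8 m[ice→φ5] = [110592, 248832]
r9 m[φ0→fog] = [138240, 86400]
r9 m[φ0→slip] = [3240, 3240]
r9 m[φ0→wind] = [27648, 18816]
r9 m[φ1→wind] = [45, 30]
r9 m[φ1→ice] = [110592, 248832]
r9 m[φ2→snow] = [414720, 544320]
r9 m[φ2→slip] = [8, 12]
r9 m[φ3→snow] = [3, 2]
r9 m[φ4→fog] = [9, 7]
r9 m[φ5→ice] = [2, 5]
r9 m[φ6→slip] = [7, 8]
r9 m[φ7→slip] = [6, 4]
r9 m[fog→φ0] = [9, 7]
r9 m[fog→φ4] = [138240, 86400]
r9 m[snow→φ2] = [3, 2]
r9 m[snow→φ3] = [414720, 544320]
r9 m[slip→φ0] = [336, 384]
r9 m[slip→φ2] = [136080, 103680]
r9 m[slip→φ6] = [155520, 155520]
r9 m[slip→φ7] = [181440, 311040]
r9 m[wind→φ0] = [45, 30]
r9 m[wind→φ1] = [27648, 18816]
r9 m[ice→φ1] = [2, 5]
r9 m[ice→φ5] = [110592, 248832]
fixed point reached at round 9
traceback from fog: (fog=0, snow=0, slip=1, wind=0, ice=1), score=1244160

assignment: (fog=0, snow=0, slip=1, wind=0, ice=1); score = 1244160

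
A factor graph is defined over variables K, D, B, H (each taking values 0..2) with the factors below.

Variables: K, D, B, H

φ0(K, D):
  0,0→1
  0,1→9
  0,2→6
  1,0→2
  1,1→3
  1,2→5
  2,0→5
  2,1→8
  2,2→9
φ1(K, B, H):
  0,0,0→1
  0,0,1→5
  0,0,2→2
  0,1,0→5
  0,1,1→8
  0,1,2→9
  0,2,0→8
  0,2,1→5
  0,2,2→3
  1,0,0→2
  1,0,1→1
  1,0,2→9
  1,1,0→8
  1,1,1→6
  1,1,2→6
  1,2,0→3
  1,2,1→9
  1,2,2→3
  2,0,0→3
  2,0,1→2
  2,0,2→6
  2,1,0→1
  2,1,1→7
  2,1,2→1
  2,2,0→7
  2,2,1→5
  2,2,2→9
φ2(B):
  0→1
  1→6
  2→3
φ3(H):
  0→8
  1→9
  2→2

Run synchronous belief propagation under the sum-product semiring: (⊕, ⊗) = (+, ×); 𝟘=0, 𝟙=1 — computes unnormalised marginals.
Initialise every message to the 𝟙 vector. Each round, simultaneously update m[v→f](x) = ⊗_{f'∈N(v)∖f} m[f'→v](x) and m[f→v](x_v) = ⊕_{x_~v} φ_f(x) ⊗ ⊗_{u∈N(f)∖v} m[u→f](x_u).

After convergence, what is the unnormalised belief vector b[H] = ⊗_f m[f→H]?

init: all messages = 𝟙 over 3 values
r1 m[φ0→K] = [16, 10, 22]
r1 m[φ0→D] = [8, 20, 20]
r1 m[φ1→K] = [46, 47, 41]
r1 m[φ1→B] = [31, 51, 52]
r1 m[φ1→H] = [38, 48, 48]
r1 m[φ2→B] = [1, 6, 3]
r1 m[φ3→H] = [8, 9, 2]
r1 m[K→φ0] = [1, 1, 1]
r1 m[K→φ1] = [1, 1, 1]
r1 m[D→φ0] = [1, 1, 1]
r1 m[B→φ1] = [1, 1, 1]
r1 m[B→φ2] = [1, 1, 1]
r1 m[H→φ1] = [1, 1, 1]
r1 m[H→φ3] = [1, 1, 1]
r2 m[φ0→K] = [16, 10, 22]
r2 m[φ0→D] = [8, 20, 20]
r2 m[φ1→K] = [46, 47, 41]
r2 m[φ1→B] = [31, 51, 52]
r2 m[φ1→H] = [38, 48, 48]
r2 m[φ2→B] = [1, 6, 3]
r2 m[φ3→H] = [8, 9, 2]
r2 m[K→φ0] = [46, 47, 41]
r2 m[K→φ1] = [16, 10, 22]
r2 m[D→φ0] = [1, 1, 1]
r2 m[B→φ1] = [1, 6, 3]
r2 m[B→φ2] = [31, 51, 52]
r2 m[H→φ1] = [8, 9, 2]
r2 m[H→φ3] = [38, 48, 48]
r3 m[φ0→K] = [16, 10, 22]
r3 m[φ0→D] = [345, 883, 880]
r3 m[φ1→K] = [1182, 1156, 849]
r3 m[φ1→B] = [2530, 4986, 5568]
r3 m[φ1→H] = [2130, 3026, 2438]
r3 m[φ2→B] = [1, 6, 3]
r3 m[φ3→H] = [8, 9, 2]
r3 m[K→φ0] = [46, 47, 41]
r3 m[K→φ1] = [16, 10, 22]
r3 m[D→φ0] = [1, 1, 1]
r3 m[B→φ1] = [1, 6, 3]
r3 m[B→φ2] = [31, 51, 52]
r3 m[H→φ1] = [8, 9, 2]
r3 m[H→φ3] = [38, 48, 48]
r4 m[φ0→K] = [16, 10, 22]
r4 m[φ0→D] = [345, 883, 880]
r4 m[φ1→K] = [1182, 1156, 849]
r4 m[φ1→B] = [2530, 4986, 5568]
r4 m[φ1→H] = [2130, 3026, 2438]
r4 m[φ2→B] = [1, 6, 3]
r4 m[φ3→H] = [8, 9, 2]
r4 m[K→φ0] = [1182, 1156, 849]
r4 m[K→φ1] = [16, 10, 22]
r4 m[D→φ0] = [1, 1, 1]
r4 m[B→φ1] = [1, 6, 3]
r4 m[B→φ2] = [2530, 4986, 5568]
r4 m[H→φ1] = [8, 9, 2]
r4 m[H→φ3] = [2130, 3026, 2438]
r5 m[φ0→K] = [16, 10, 22]
r5 m[φ0→D] = [7739, 20898, 20513]
r5 m[φ1→K] = [1182, 1156, 849]
r5 m[φ1→B] = [2530, 4986, 5568]
r5 m[φ1→H] = [2130, 3026, 2438]
r5 m[φ2→B] = [1, 6, 3]
r5 m[φ3→H] = [8, 9, 2]
r5 m[K→φ0] = [1182, 1156, 849]
r5 m[K→φ1] = [16, 10, 22]
r5 m[D→φ0] = [1, 1, 1]
r5 m[B→φ1] = [1, 6, 3]
r5 m[B→φ2] = [2530, 4986, 5568]
r5 m[H→φ1] = [8, 9, 2]
r5 m[H→φ3] = [2130, 3026, 2438]
r6 m[φ0→K] = [16, 10, 22]
r6 m[φ0→D] = [7739, 20898, 20513]
r6 m[φ1→K] = [1182, 1156, 849]
r6 m[φ1→B] = [2530, 4986, 5568]
r6 m[φ1→H] = [2130, 3026, 2438]
r6 m[φ2→B] = [1, 6, 3]
r6 m[φ3→H] = [8, 9, 2]
r6 m[K→φ0] = [1182, 1156, 849]
r6 m[K→φ1] = [16, 10, 22]
r6 m[D→φ0] = [1, 1, 1]
r6 m[B→φ1] = [1, 6, 3]
r6 m[B→φ2] = [2530, 4986, 5568]
r6 m[H→φ1] = [8, 9, 2]
r6 m[H→φ3] = [2130, 3026, 2438]
fixed point reached at round 6
b[H] = ⊗ incoming = [17040, 27234, 4876]

b[H] = [17040, 27234, 4876]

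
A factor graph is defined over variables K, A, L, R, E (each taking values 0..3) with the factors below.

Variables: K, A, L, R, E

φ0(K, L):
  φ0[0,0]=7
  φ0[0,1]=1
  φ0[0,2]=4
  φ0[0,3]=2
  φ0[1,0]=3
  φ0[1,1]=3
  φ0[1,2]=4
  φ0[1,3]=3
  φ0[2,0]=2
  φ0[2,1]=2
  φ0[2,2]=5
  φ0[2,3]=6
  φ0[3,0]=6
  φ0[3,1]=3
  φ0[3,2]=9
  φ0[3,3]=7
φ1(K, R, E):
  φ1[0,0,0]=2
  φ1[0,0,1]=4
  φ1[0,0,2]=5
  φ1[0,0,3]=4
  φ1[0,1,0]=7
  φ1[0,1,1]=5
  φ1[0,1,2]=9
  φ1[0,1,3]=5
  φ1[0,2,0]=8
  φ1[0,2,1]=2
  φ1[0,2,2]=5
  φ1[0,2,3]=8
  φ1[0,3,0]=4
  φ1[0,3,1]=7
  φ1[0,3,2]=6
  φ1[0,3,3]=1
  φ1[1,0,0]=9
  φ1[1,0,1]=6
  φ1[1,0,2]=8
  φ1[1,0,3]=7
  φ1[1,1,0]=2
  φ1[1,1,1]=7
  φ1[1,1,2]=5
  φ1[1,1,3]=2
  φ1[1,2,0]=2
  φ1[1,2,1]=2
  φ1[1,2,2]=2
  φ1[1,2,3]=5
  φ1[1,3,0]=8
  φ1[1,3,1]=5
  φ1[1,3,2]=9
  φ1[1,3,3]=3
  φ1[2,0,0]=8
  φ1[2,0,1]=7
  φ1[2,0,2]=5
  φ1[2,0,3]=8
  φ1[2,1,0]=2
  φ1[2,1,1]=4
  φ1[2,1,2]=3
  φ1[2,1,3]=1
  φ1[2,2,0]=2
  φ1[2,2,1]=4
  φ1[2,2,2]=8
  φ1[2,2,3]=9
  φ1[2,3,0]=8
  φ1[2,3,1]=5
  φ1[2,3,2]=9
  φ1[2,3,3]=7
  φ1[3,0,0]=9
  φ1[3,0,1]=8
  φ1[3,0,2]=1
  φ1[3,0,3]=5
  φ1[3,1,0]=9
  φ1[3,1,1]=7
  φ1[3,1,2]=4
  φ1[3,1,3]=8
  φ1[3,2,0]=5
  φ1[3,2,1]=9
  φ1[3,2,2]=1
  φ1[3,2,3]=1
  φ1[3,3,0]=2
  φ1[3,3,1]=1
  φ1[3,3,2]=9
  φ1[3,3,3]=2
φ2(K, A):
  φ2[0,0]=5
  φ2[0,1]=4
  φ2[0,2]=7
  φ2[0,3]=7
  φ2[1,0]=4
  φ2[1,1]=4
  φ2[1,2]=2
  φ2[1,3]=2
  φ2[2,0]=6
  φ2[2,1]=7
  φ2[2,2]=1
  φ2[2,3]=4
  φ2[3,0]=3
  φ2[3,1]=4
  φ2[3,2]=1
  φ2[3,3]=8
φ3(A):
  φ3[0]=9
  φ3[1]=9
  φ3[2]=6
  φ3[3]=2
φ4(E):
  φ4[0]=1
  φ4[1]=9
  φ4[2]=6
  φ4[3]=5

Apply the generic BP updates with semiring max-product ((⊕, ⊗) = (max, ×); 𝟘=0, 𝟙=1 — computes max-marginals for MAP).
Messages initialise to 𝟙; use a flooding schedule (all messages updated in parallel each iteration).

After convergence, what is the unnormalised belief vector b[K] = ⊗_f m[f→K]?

init: all messages = 𝟙 over 4 values
r1 m[φ0→K] = [7, 4, 6, 9]
r1 m[φ0→L] = [7, 3, 9, 7]
r1 m[φ1→K] = [9, 9, 9, 9]
r1 m[φ1→R] = [9, 9, 9, 9]
r1 m[φ1→E] = [9, 9, 9, 9]
r1 m[φ2→K] = [7, 4, 7, 8]
r1 m[φ2→A] = [6, 7, 7, 8]
r1 m[φ3→A] = [9, 9, 6, 2]
r1 m[φ4→E] = [1, 9, 6, 5]
r1 m[K→φ0] = [1, 1, 1, 1]
r1 m[K→φ1] = [1, 1, 1, 1]
r1 m[K→φ2] = [1, 1, 1, 1]
r1 m[A→φ2] = [1, 1, 1, 1]
r1 m[A→φ3] = [1, 1, 1, 1]
r1 m[L→φ0] = [1, 1, 1, 1]
r1 m[R→φ1] = [1, 1, 1, 1]
r1 m[E→φ1] = [1, 1, 1, 1]
r1 m[E→φ4] = [1, 1, 1, 1]
r2 m[φ0→K] = [7, 4, 6, 9]
r2 m[φ0→L] = [7, 3, 9, 7]
r2 m[φ1→K] = [9, 9, 9, 9]
r2 m[φ1→R] = [9, 9, 9, 9]
r2 m[φ1→E] = [9, 9, 9, 9]
r2 m[φ2→K] = [7, 4, 7, 8]
r2 m[φ2→A] = [6, 7, 7, 8]
r2 m[φ3→A] = [9, 9, 6, 2]
r2 m[φ4→E] = [1, 9, 6, 5]
r2 m[K→φ0] = [63, 36, 63, 72]
r2 m[K→φ1] = [49, 16, 42, 72]
r2 m[K→φ2] = [63, 36, 54, 81]
r2 m[A→φ2] = [9, 9, 6, 2]
r2 m[A→φ3] = [6, 7, 7, 8]
r2 m[L→φ0] = [1, 1, 1, 1]
r2 m[R→φ1] = [1, 1, 1, 1]
r2 m[E→φ1] = [1, 9, 6, 5]
r2 m[E→φ4] = [9, 9, 9, 9]
r3 m[φ0→K] = [7, 4, 6, 9]
r3 m[φ0→L] = [441, 216, 648, 504]
r3 m[φ1→K] = [63, 63, 63, 81]
r3 m[φ1→R] = [5184, 4536, 5832, 3888]
r3 m[φ1→E] = [648, 648, 648, 576]
r3 m[φ2→K] = [45, 36, 63, 36]
r3 m[φ2→A] = [324, 378, 441, 648]
r3 m[φ3→A] = [9, 9, 6, 2]
r3 m[φ4→E] = [1, 9, 6, 5]
r3 m[K→φ0] = [63, 36, 63, 72]
r3 m[K→φ1] = [49, 16, 42, 72]
r3 m[K→φ2] = [63, 36, 54, 81]
r3 m[A→φ2] = [9, 9, 6, 2]
r3 m[A→φ3] = [6, 7, 7, 8]
r3 m[L→φ0] = [1, 1, 1, 1]
r3 m[R→φ1] = [1, 1, 1, 1]
r3 m[E→φ1] = [1, 9, 6, 5]
r3 m[E→φ4] = [9, 9, 9, 9]
r4 m[φ0→K] = [7, 4, 6, 9]
r4 m[φ0→L] = [441, 216, 648, 504]
r4 m[φ1→K] = [63, 63, 63, 81]
r4 m[φ1→R] = [5184, 4536, 5832, 3888]
r4 m[φ1→E] = [648, 648, 648, 576]
r4 m[φ2→K] = [45, 36, 63, 36]
r4 m[φ2→A] = [324, 378, 441, 648]
r4 m[φ3→A] = [9, 9, 6, 2]
r4 m[φ4→E] = [1, 9, 6, 5]
r4 m[K→φ0] = [2835, 2268, 3969, 2916]
r4 m[K→φ1] = [315, 144, 378, 324]
r4 m[K→φ2] = [441, 252, 378, 729]
r4 m[A→φ2] = [9, 9, 6, 2]
r4 m[A→φ3] = [324, 378, 441, 648]
r4 m[L→φ0] = [1, 1, 1, 1]
r4 m[R→φ1] = [1, 1, 1, 1]
r4 m[E→φ1] = [1, 9, 6, 5]
r4 m[E→φ4] = [648, 648, 648, 576]
r5 m[φ0→K] = [7, 4, 6, 9]
r5 m[φ0→L] = [19845, 8748, 26244, 23814]
r5 m[φ1→K] = [63, 63, 63, 81]
r5 m[φ1→R] = [23814, 20412, 26244, 20412]
r5 m[φ1→E] = [3024, 2916, 3402, 3402]
r5 m[φ2→K] = [45, 36, 63, 36]
r5 m[φ2→A] = [2268, 2916, 3087, 5832]
r5 m[φ3→A] = [9, 9, 6, 2]
r5 m[φ4→E] = [1, 9, 6, 5]
r5 m[K→φ0] = [2835, 2268, 3969, 2916]
r5 m[K→φ1] = [315, 144, 378, 324]
r5 m[K→φ2] = [441, 252, 378, 729]
r5 m[A→φ2] = [9, 9, 6, 2]
r5 m[A→φ3] = [324, 378, 441, 648]
r5 m[L→φ0] = [1, 1, 1, 1]
r5 m[R→φ1] = [1, 1, 1, 1]
r5 m[E→φ1] = [1, 9, 6, 5]
r5 m[E→φ4] = [648, 648, 648, 576]
r6 m[φ0→K] = [7, 4, 6, 9]
r6 m[φ0→L] = [19845, 8748, 26244, 23814]
r6 m[φ1→K] = [63, 63, 63, 81]
r6 m[φ1→R] = [23814, 20412, 26244, 20412]
r6 m[φ1→E] = [3024, 2916, 3402, 3402]
r6 m[φ2→K] = [45, 36, 63, 36]
r6 m[φ2→A] = [2268, 2916, 3087, 5832]
r6 m[φ3→A] = [9, 9, 6, 2]
r6 m[φ4→E] = [1, 9, 6, 5]
r6 m[K→φ0] = [2835, 2268, 3969, 2916]
r6 m[K→φ1] = [315, 144, 378, 324]
r6 m[K→φ2] = [441, 252, 378, 729]
r6 m[A→φ2] = [9, 9, 6, 2]
r6 m[A→φ3] = [2268, 2916, 3087, 5832]
r6 m[L→φ0] = [1, 1, 1, 1]
r6 m[R→φ1] = [1, 1, 1, 1]
r6 m[E→φ1] = [1, 9, 6, 5]
r6 m[E→φ4] = [3024, 2916, 3402, 3402]
r7 m[φ0→K] = [7, 4, 6, 9]
r7 m[φ0→L] = [19845, 8748, 26244, 23814]
r7 m[φ1→K] = [63, 63, 63, 81]
r7 m[φ1→R] = [23814, 20412, 26244, 20412]
r7 m[φ1→E] = [3024, 2916, 3402, 3402]
r7 m[φ2→K] = [45, 36, 63, 36]
r7 m[φ2→A] = [2268, 2916, 3087, 5832]
r7 m[φ3→A] = [9, 9, 6, 2]
r7 m[φ4→E] = [1, 9, 6, 5]
r7 m[K→φ0] = [2835, 2268, 3969, 2916]
r7 m[K→φ1] = [315, 144, 378, 324]
r7 m[K→φ2] = [441, 252, 378, 729]
r7 m[A→φ2] = [9, 9, 6, 2]
r7 m[A→φ3] = [2268, 2916, 3087, 5832]
r7 m[L→φ0] = [1, 1, 1, 1]
r7 m[R→φ1] = [1, 1, 1, 1]
r7 m[E→φ1] = [1, 9, 6, 5]
r7 m[E→φ4] = [3024, 2916, 3402, 3402]
fixed point reached at round 7
b[K] = ⊗ incoming = [19845, 9072, 23814, 26244]

b[K] = [19845, 9072, 23814, 26244]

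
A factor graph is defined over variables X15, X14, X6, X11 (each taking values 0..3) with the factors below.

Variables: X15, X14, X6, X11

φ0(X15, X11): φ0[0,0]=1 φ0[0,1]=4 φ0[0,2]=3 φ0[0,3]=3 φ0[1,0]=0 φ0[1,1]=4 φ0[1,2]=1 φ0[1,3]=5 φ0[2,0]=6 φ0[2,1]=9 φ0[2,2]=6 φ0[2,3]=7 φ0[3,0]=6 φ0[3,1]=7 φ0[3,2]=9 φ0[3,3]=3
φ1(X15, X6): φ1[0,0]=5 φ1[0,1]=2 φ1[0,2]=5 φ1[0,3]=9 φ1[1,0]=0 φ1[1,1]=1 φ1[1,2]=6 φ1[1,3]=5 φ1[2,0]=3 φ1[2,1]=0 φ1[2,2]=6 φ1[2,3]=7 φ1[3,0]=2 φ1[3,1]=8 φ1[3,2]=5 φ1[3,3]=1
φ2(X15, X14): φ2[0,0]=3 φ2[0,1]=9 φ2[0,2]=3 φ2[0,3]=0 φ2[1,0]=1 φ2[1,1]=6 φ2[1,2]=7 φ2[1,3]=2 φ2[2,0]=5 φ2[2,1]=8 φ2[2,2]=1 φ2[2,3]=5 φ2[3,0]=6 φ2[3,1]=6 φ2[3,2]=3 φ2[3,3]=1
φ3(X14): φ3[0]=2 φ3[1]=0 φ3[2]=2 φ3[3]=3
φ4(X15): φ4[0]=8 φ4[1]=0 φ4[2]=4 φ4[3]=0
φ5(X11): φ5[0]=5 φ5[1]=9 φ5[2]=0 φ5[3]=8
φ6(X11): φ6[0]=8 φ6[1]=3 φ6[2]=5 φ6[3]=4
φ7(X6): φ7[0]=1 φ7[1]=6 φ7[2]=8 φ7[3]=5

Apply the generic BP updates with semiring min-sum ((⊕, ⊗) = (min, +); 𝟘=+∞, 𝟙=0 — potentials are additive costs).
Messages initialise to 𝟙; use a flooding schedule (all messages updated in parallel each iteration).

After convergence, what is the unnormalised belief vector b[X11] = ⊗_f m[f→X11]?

init: all messages = 𝟙 over 4 values
r1 m[φ0→X15] = [1, 0, 6, 3]
r1 m[φ0→X11] = [0, 4, 1, 3]
r1 m[φ1→X15] = [2, 0, 0, 1]
r1 m[φ1→X6] = [0, 0, 5, 1]
r1 m[φ2→X15] = [0, 1, 1, 1]
r1 m[φ2→X14] = [1, 6, 1, 0]
r1 m[φ3→X14] = [2, 0, 2, 3]
r1 m[φ4→X15] = [8, 0, 4, 0]
r1 m[φ5→X11] = [5, 9, 0, 8]
r1 m[φ6→X11] = [8, 3, 5, 4]
r1 m[φ7→X6] = [1, 6, 8, 5]
r1 m[X15→φ0] = [0, 0, 0, 0]
r1 m[X15→φ1] = [0, 0, 0, 0]
r1 m[X15→φ2] = [0, 0, 0, 0]
r1 m[X15→φ4] = [0, 0, 0, 0]
r1 m[X14→φ2] = [0, 0, 0, 0]
r1 m[X14→φ3] = [0, 0, 0, 0]
r1 m[X6→φ1] = [0, 0, 0, 0]
r1 m[X6→φ7] = [0, 0, 0, 0]
r1 m[X11→φ0] = [0, 0, 0, 0]
r1 m[X11→φ5] = [0, 0, 0, 0]
r1 m[X11→φ6] = [0, 0, 0, 0]
r2 m[φ0→X15] = [1, 0, 6, 3]
r2 m[φ0→X11] = [0, 4, 1, 3]
r2 m[φ1→X15] = [2, 0, 0, 1]
r2 m[φ1→X6] = [0, 0, 5, 1]
r2 m[φ2→X15] = [0, 1, 1, 1]
r2 m[φ2→X14] = [1, 6, 1, 0]
r2 m[φ3→X14] = [2, 0, 2, 3]
r2 m[φ4→X15] = [8, 0, 4, 0]
r2 m[φ5→X11] = [5, 9, 0, 8]
r2 m[φ6→X11] = [8, 3, 5, 4]
r2 m[φ7→X6] = [1, 6, 8, 5]
r2 m[X15→φ0] = [10, 1, 5, 2]
r2 m[X15→φ1] = [9, 1, 11, 4]
r2 m[X15→φ2] = [11, 0, 10, 4]
r2 m[X15→φ4] = [3, 1, 7, 5]
r2 m[X14→φ2] = [2, 0, 2, 3]
r2 m[X14→φ3] = [1, 6, 1, 0]
r2 m[X6→φ1] = [1, 6, 8, 5]
r2 m[X6→φ7] = [0, 0, 5, 1]
r2 m[X11→φ0] = [13, 12, 5, 12]
r2 m[X11→φ5] = [8, 7, 6, 7]
r2 m[X11→φ6] = [5, 13, 1, 11]
r3 m[φ0→X15] = [8, 6, 11, 14]
r3 m[φ0→X11] = [1, 5, 2, 5]
r3 m[φ1→X15] = [6, 1, 4, 3]
r3 m[φ1→X6] = [1, 2, 7, 5]
r3 m[φ2→X15] = [3, 3, 3, 4]
r3 m[φ2→X14] = [1, 6, 7, 2]
r3 m[φ3→X14] = [2, 0, 2, 3]
r3 m[φ4→X15] = [8, 0, 4, 0]
r3 m[φ5→X11] = [5, 9, 0, 8]
r3 m[φ6→X11] = [8, 3, 5, 4]
r3 m[φ7→X6] = [1, 6, 8, 5]
r3 m[X15→φ0] = [10, 1, 5, 2]
r3 m[X15→φ1] = [9, 1, 11, 4]
r3 m[X15→φ2] = [11, 0, 10, 4]
r3 m[X15→φ4] = [3, 1, 7, 5]
r3 m[X14→φ2] = [2, 0, 2, 3]
r3 m[X14→φ3] = [1, 6, 1, 0]
r3 m[X6→φ1] = [1, 6, 8, 5]
r3 m[X6→φ7] = [0, 0, 5, 1]
r3 m[X11→φ0] = [13, 12, 5, 12]
r3 m[X11→φ5] = [8, 7, 6, 7]
r3 m[X11→φ6] = [5, 13, 1, 11]
r4 m[φ0→X15] = [8, 6, 11, 14]
r4 m[φ0→X11] = [1, 5, 2, 5]
r4 m[φ1→X15] = [6, 1, 4, 3]
r4 m[φ1→X6] = [1, 2, 7, 5]
r4 m[φ2→X15] = [3, 3, 3, 4]
r4 m[φ2→X14] = [1, 6, 7, 2]
r4 m[φ3→X14] = [2, 0, 2, 3]
r4 m[φ4→X15] = [8, 0, 4, 0]
r4 m[φ5→X11] = [5, 9, 0, 8]
r4 m[φ6→X11] = [8, 3, 5, 4]
r4 m[φ7→X6] = [1, 6, 8, 5]
r4 m[X15→φ0] = [17, 4, 11, 7]
r4 m[X15→φ1] = [19, 9, 18, 18]
r4 m[X15→φ2] = [22, 7, 19, 17]
r4 m[X15→φ4] = [17, 10, 18, 21]
r4 m[X14→φ2] = [2, 0, 2, 3]
r4 m[X14→φ3] = [1, 6, 7, 2]
r4 m[X6→φ1] = [1, 6, 8, 5]
r4 m[X6→φ7] = [1, 2, 7, 5]
r4 m[X11→φ0] = [13, 12, 5, 12]
r4 m[X11→φ5] = [9, 8, 7, 9]
r4 m[X11→φ6] = [6, 14, 2, 13]
r5 m[φ0→X15] = [8, 6, 11, 14]
r5 m[φ0→X11] = [4, 8, 5, 9]
r5 m[φ1→X15] = [6, 1, 4, 3]
r5 m[φ1→X6] = [9, 10, 15, 14]
r5 m[φ2→X15] = [3, 3, 3, 4]
r5 m[φ2→X14] = [8, 13, 14, 9]
r5 m[φ3→X14] = [2, 0, 2, 3]
r5 m[φ4→X15] = [8, 0, 4, 0]
r5 m[φ5→X11] = [5, 9, 0, 8]
r5 m[φ6→X11] = [8, 3, 5, 4]
r5 m[φ7→X6] = [1, 6, 8, 5]
r5 m[X15→φ0] = [17, 4, 11, 7]
r5 m[X15→φ1] = [19, 9, 18, 18]
r5 m[X15→φ2] = [22, 7, 19, 17]
r5 m[X15→φ4] = [17, 10, 18, 21]
r5 m[X14→φ2] = [2, 0, 2, 3]
r5 m[X14→φ3] = [1, 6, 7, 2]
r5 m[X6→φ1] = [1, 6, 8, 5]
r5 m[X6→φ7] = [1, 2, 7, 5]
r5 m[X11→φ0] = [13, 12, 5, 12]
r5 m[X11→φ5] = [9, 8, 7, 9]
r5 m[X11→φ6] = [6, 14, 2, 13]
r6 m[φ0→X15] = [8, 6, 11, 14]
r6 m[φ0→X11] = [4, 8, 5, 9]
r6 m[φ1→X15] = [6, 1, 4, 3]
r6 m[φ1→X6] = [9, 10, 15, 14]
r6 m[φ2→X15] = [3, 3, 3, 4]
r6 m[φ2→X14] = [8, 13, 14, 9]
r6 m[φ3→X14] = [2, 0, 2, 3]
r6 m[φ4→X15] = [8, 0, 4, 0]
r6 m[φ5→X11] = [5, 9, 0, 8]
r6 m[φ6→X11] = [8, 3, 5, 4]
r6 m[φ7→X6] = [1, 6, 8, 5]
r6 m[X15→φ0] = [17, 4, 11, 7]
r6 m[X15→φ1] = [19, 9, 18, 18]
r6 m[X15→φ2] = [22, 7, 19, 17]
r6 m[X15→φ4] = [17, 10, 18, 21]
r6 m[X14→φ2] = [2, 0, 2, 3]
r6 m[X14→φ3] = [8, 13, 14, 9]
r6 m[X6→φ1] = [1, 6, 8, 5]
r6 m[X6→φ7] = [9, 10, 15, 14]
r6 m[X11→φ0] = [13, 12, 5, 12]
r6 m[X11→φ5] = [12, 11, 10, 13]
r6 m[X11→φ6] = [9, 17, 5, 17]
r7 m[φ0→X15] = [8, 6, 11, 14]
r7 m[φ0→X11] = [4, 8, 5, 9]
r7 m[φ1→X15] = [6, 1, 4, 3]
r7 m[φ1→X6] = [9, 10, 15, 14]
r7 m[φ2→X15] = [3, 3, 3, 4]
r7 m[φ2→X14] = [8, 13, 14, 9]
r7 m[φ3→X14] = [2, 0, 2, 3]
r7 m[φ4→X15] = [8, 0, 4, 0]
r7 m[φ5→X11] = [5, 9, 0, 8]
r7 m[φ6→X11] = [8, 3, 5, 4]
r7 m[φ7→X6] = [1, 6, 8, 5]
r7 m[X15→φ0] = [17, 4, 11, 7]
r7 m[X15→φ1] = [19, 9, 18, 18]
r7 m[X15→φ2] = [22, 7, 19, 17]
r7 m[X15→φ4] = [17, 10, 18, 21]
r7 m[X14→φ2] = [2, 0, 2, 3]
r7 m[X14→φ3] = [8, 13, 14, 9]
r7 m[X6→φ1] = [1, 6, 8, 5]
r7 m[X6→φ7] = [9, 10, 15, 14]
r7 m[X11→φ0] = [13, 12, 5, 12]
r7 m[X11→φ5] = [12, 11, 10, 13]
r7 m[X11→φ6] = [9, 17, 5, 17]
fixed point reached at round 7
b[X11] = ⊗ incoming = [17, 20, 10, 21]

b[X11] = [17, 20, 10, 21]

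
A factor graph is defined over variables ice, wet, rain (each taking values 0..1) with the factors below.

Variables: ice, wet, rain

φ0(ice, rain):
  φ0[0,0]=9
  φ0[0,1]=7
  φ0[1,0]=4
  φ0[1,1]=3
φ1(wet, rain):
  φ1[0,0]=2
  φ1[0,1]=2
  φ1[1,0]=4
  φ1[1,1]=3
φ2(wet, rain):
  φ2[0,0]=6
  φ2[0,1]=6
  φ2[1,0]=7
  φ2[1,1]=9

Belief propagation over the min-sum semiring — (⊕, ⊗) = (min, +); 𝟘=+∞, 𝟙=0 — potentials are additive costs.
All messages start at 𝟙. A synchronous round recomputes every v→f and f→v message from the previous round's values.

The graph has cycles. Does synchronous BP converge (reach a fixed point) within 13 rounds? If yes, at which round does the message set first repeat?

init: all messages = 𝟙 over 2 values
r1 m[φ0→ice] = [7, 3]
r1 m[φ0→rain] = [4, 3]
r1 m[φ1→wet] = [2, 3]
r1 m[φ1→rain] = [2, 2]
r1 m[φ2→wet] = [6, 7]
r1 m[φ2→rain] = [6, 6]
r1 m[ice→φ0] = [0, 0]
r1 m[wet→φ1] = [0, 0]
r1 m[wet→φ2] = [0, 0]
r1 m[rain→φ0] = [0, 0]
r1 m[rain→φ1] = [0, 0]
r1 m[rain→φ2] = [0, 0]
r2 m[φ0→ice] = [7, 3]
r2 m[φ0→rain] = [4, 3]
r2 m[φ1→wet] = [2, 3]
r2 m[φ1→rain] = [2, 2]
r2 m[φ2→wet] = [6, 7]
r2 m[φ2→rain] = [6, 6]
r2 m[ice→φ0] = [0, 0]
r2 m[wet→φ1] = [6, 7]
r2 m[wet→φ2] = [2, 3]
r2 m[rain→φ0] = [8, 8]
r2 m[rain→φ1] = [10, 9]
r2 m[rain→φ2] = [6, 5]
r3 m[φ0→ice] = [15, 11]
r3 m[φ0→rain] = [4, 3]
r3 m[φ1→wet] = [11, 12]
r3 m[φ1→rain] = [8, 8]
r3 m[φ2→wet] = [11, 13]
r3 m[φ2→rain] = [8, 8]
r3 m[ice→φ0] = [0, 0]
r3 m[wet→φ1] = [6, 7]
r3 m[wet→φ2] = [2, 3]
r3 m[rain→φ0] = [8, 8]
r3 m[rain→φ1] = [10, 9]
r3 m[rain→φ2] = [6, 5]
r4 m[φ0→ice] = [15, 11]
r4 m[φ0→rain] = [4, 3]
r4 m[φ1→wet] = [11, 12]
r4 m[φ1→rain] = [8, 8]
r4 m[φ2→wet] = [11, 13]
r4 m[φ2→rain] = [8, 8]
r4 m[ice→φ0] = [0, 0]
r4 m[wet→φ1] = [11, 13]
r4 m[wet→φ2] = [11, 12]
r4 m[rain→φ0] = [16, 16]
r4 m[rain→φ1] = [12, 11]
r4 m[rain→φ2] = [12, 11]
r5 m[φ0→ice] = [23, 19]
r5 m[φ0→rain] = [4, 3]
r5 m[φ1→wet] = [13, 14]
r5 m[φ1→rain] = [13, 13]
r5 m[φ2→wet] = [17, 19]
r5 m[φ2→rain] = [17, 17]
r5 m[ice→φ0] = [0, 0]
r5 m[wet→φ1] = [11, 13]
r5 m[wet→φ2] = [11, 12]
r5 m[rain→φ0] = [16, 16]
r5 m[rain→φ1] = [12, 11]
r5 m[rain→φ2] = [12, 11]
r6 m[φ0→ice] = [23, 19]
r6 m[φ0→rain] = [4, 3]
r6 m[φ1→wet] = [13, 14]
r6 m[φ1→rain] = [13, 13]
r6 m[φ2→wet] = [17, 19]
r6 m[φ2→rain] = [17, 17]
r6 m[ice→φ0] = [0, 0]
r6 m[wet→φ1] = [17, 19]
r6 m[wet→φ2] = [13, 14]
r6 m[rain→φ0] = [30, 30]
r6 m[rain→φ1] = [21, 20]
r6 m[rain→φ2] = [17, 16]
r7 m[φ0→ice] = [37, 33]
r7 m[φ0→rain] = [4, 3]
r7 m[φ1→wet] = [22, 23]
r7 m[φ1→rain] = [19, 19]
r7 m[φ2→wet] = [22, 24]
r7 m[φ2→rain] = [19, 19]
r7 m[ice→φ0] = [0, 0]
r7 m[wet→φ1] = [17, 19]
r7 m[wet→φ2] = [13, 14]
r7 m[rain→φ0] = [30, 30]
r7 m[rain→φ1] = [21, 20]
r7 m[rain→φ2] = [17, 16]
r8 m[φ0→ice] = [37, 33]
r8 m[φ0→rain] = [4, 3]
r8 m[φ1→wet] = [22, 23]
r8 m[φ1→rain] = [19, 19]
r8 m[φ2→wet] = [22, 24]
r8 m[φ2→rain] = [19, 19]
r8 m[ice→φ0] = [0, 0]
r8 m[wet→φ1] = [22, 24]
r8 m[wet→φ2] = [22, 23]
r8 m[rain→φ0] = [38, 38]
r8 m[rain→φ1] = [23, 22]
r8 m[rain→φ2] = [23, 22]
r9 m[φ0→ice] = [45, 41]
r9 m[φ0→rain] = [4, 3]
r9 m[φ1→wet] = [24, 25]
r9 m[φ1→rain] = [24, 24]
r9 m[φ2→wet] = [28, 30]
r9 m[φ2→rain] = [28, 28]
r9 m[ice→φ0] = [0, 0]
r9 m[wet→φ1] = [22, 24]
r9 m[wet→φ2] = [22, 23]
r9 m[rain→φ0] = [38, 38]
r9 m[rain→φ1] = [23, 22]
r9 m[rain→φ2] = [23, 22]
r10 m[φ0→ice] = [45, 41]
r10 m[φ0→rain] = [4, 3]
r10 m[φ1→wet] = [24, 25]
r10 m[φ1→rain] = [24, 24]
r10 m[φ2→wet] = [28, 30]
r10 m[φ2→rain] = [28, 28]
r10 m[ice→φ0] = [0, 0]
r10 m[wet→φ1] = [28, 30]
r10 m[wet→φ2] = [24, 25]
r10 m[rain→φ0] = [52, 52]
r10 m[rain→φ1] = [32, 31]
r10 m[rain→φ2] = [28, 27]
r11 m[φ0→ice] = [59, 55]
r11 m[φ0→rain] = [4, 3]
r11 m[φ1→wet] = [33, 34]
r11 m[φ1→rain] = [30, 30]
r11 m[φ2→wet] = [33, 35]
r11 m[φ2→rain] = [30, 30]
r11 m[ice→φ0] = [0, 0]
r11 m[wet→φ1] = [28, 30]
r11 m[wet→φ2] = [24, 25]
r11 m[rain→φ0] = [52, 52]
r11 m[rain→φ1] = [32, 31]
r11 m[rain→φ2] = [28, 27]
r12 m[φ0→ice] = [59, 55]
r12 m[φ0→rain] = [4, 3]
r12 m[φ1→wet] = [33, 34]
r12 m[φ1→rain] = [30, 30]
r12 m[φ2→wet] = [33, 35]
r12 m[φ2→rain] = [30, 30]
r12 m[ice→φ0] = [0, 0]
r12 m[wet→φ1] = [33, 35]
r12 m[wet→φ2] = [33, 34]
r12 m[rain→φ0] = [60, 60]
r12 m[rain→φ1] = [34, 33]
r12 m[rain→φ2] = [34, 33]
r13 m[φ0→ice] = [67, 63]
r13 m[φ0→rain] = [4, 3]
r13 m[φ1→wet] = [35, 36]
r13 m[φ1→rain] = [35, 35]
r13 m[φ2→wet] = [39, 41]
r13 m[φ2→rain] = [39, 39]
r13 m[ice→φ0] = [0, 0]
r13 m[wet→φ1] = [33, 35]
r13 m[wet→φ2] = [33, 34]
r13 m[rain→φ0] = [60, 60]
r13 m[rain→φ1] = [34, 33]
r13 m[rain→φ2] = [34, 33]
no fixed point within 13 rounds

NOT CONVERGED within 13 rounds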